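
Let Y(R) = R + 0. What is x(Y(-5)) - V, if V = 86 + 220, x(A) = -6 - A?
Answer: -307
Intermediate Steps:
Y(R) = R
V = 306
x(Y(-5)) - V = (-6 - 1*(-5)) - 1*306 = (-6 + 5) - 306 = -1 - 306 = -307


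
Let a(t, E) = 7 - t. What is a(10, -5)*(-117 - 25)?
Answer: 426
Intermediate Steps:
a(10, -5)*(-117 - 25) = (7 - 1*10)*(-117 - 25) = (7 - 10)*(-142) = -3*(-142) = 426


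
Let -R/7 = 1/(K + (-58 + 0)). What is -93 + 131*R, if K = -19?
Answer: -892/11 ≈ -81.091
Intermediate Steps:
R = 1/11 (R = -7/(-19 + (-58 + 0)) = -7/(-19 - 58) = -7/(-77) = -7*(-1/77) = 1/11 ≈ 0.090909)
-93 + 131*R = -93 + 131*(1/11) = -93 + 131/11 = -892/11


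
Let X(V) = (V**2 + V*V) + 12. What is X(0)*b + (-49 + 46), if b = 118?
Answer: 1413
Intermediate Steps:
X(V) = 12 + 2*V**2 (X(V) = (V**2 + V**2) + 12 = 2*V**2 + 12 = 12 + 2*V**2)
X(0)*b + (-49 + 46) = (12 + 2*0**2)*118 + (-49 + 46) = (12 + 2*0)*118 - 3 = (12 + 0)*118 - 3 = 12*118 - 3 = 1416 - 3 = 1413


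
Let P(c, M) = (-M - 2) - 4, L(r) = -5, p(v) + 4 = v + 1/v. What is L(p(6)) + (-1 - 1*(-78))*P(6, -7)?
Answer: 72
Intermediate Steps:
p(v) = -4 + v + 1/v (p(v) = -4 + (v + 1/v) = -4 + v + 1/v)
P(c, M) = -6 - M (P(c, M) = (-2 - M) - 4 = -6 - M)
L(p(6)) + (-1 - 1*(-78))*P(6, -7) = -5 + (-1 - 1*(-78))*(-6 - 1*(-7)) = -5 + (-1 + 78)*(-6 + 7) = -5 + 77*1 = -5 + 77 = 72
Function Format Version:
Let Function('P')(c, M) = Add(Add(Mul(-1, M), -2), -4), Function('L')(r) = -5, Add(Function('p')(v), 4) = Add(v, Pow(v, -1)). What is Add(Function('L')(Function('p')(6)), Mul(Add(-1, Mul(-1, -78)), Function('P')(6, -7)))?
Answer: 72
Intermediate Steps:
Function('p')(v) = Add(-4, v, Pow(v, -1)) (Function('p')(v) = Add(-4, Add(v, Pow(v, -1))) = Add(-4, v, Pow(v, -1)))
Function('P')(c, M) = Add(-6, Mul(-1, M)) (Function('P')(c, M) = Add(Add(-2, Mul(-1, M)), -4) = Add(-6, Mul(-1, M)))
Add(Function('L')(Function('p')(6)), Mul(Add(-1, Mul(-1, -78)), Function('P')(6, -7))) = Add(-5, Mul(Add(-1, Mul(-1, -78)), Add(-6, Mul(-1, -7)))) = Add(-5, Mul(Add(-1, 78), Add(-6, 7))) = Add(-5, Mul(77, 1)) = Add(-5, 77) = 72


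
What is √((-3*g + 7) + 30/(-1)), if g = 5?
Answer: I*√38 ≈ 6.1644*I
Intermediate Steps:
√((-3*g + 7) + 30/(-1)) = √((-3*5 + 7) + 30/(-1)) = √((-15 + 7) + 30*(-1)) = √(-8 - 30) = √(-38) = I*√38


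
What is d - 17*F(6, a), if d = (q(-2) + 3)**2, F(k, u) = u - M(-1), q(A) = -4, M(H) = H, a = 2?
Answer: -50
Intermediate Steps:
F(k, u) = 1 + u (F(k, u) = u - 1*(-1) = u + 1 = 1 + u)
d = 1 (d = (-4 + 3)**2 = (-1)**2 = 1)
d - 17*F(6, a) = 1 - 17*(1 + 2) = 1 - 17*3 = 1 - 51 = -50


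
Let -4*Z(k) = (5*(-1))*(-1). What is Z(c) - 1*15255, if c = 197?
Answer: -61025/4 ≈ -15256.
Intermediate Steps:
Z(k) = -5/4 (Z(k) = -5*(-1)*(-1)/4 = -(-5)*(-1)/4 = -¼*5 = -5/4)
Z(c) - 1*15255 = -5/4 - 1*15255 = -5/4 - 15255 = -61025/4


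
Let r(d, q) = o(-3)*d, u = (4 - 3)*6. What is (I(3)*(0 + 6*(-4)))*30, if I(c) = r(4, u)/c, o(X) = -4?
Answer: 3840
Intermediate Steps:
u = 6 (u = 1*6 = 6)
r(d, q) = -4*d
I(c) = -16/c (I(c) = (-4*4)/c = -16/c)
(I(3)*(0 + 6*(-4)))*30 = ((-16/3)*(0 + 6*(-4)))*30 = ((-16*1/3)*(0 - 24))*30 = -16/3*(-24)*30 = 128*30 = 3840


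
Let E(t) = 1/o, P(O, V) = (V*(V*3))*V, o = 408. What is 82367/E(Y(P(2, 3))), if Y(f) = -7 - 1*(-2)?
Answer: 33605736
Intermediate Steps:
P(O, V) = 3*V**3 (P(O, V) = (V*(3*V))*V = (3*V**2)*V = 3*V**3)
Y(f) = -5 (Y(f) = -7 + 2 = -5)
E(t) = 1/408
82367/E(Y(P(2, 3))) = 82367/(1/408) = 82367*408 = 33605736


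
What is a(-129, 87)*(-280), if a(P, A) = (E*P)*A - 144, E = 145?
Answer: 455694120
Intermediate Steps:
a(P, A) = -144 + 145*A*P (a(P, A) = (145*P)*A - 144 = 145*A*P - 144 = -144 + 145*A*P)
a(-129, 87)*(-280) = (-144 + 145*87*(-129))*(-280) = (-144 - 1627335)*(-280) = -1627479*(-280) = 455694120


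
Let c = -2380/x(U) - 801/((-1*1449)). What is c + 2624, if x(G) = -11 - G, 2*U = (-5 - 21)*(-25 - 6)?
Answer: 165709/63 ≈ 2630.3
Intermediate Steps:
U = 403 (U = ((-5 - 21)*(-25 - 6))/2 = (-26*(-31))/2 = (½)*806 = 403)
c = 397/63 (c = -2380/(-11 - 1*403) - 801/((-1*1449)) = -2380/(-11 - 403) - 801/(-1449) = -2380/(-414) - 801*(-1/1449) = -2380*(-1/414) + 89/161 = 1190/207 + 89/161 = 397/63 ≈ 6.3016)
c + 2624 = 397/63 + 2624 = 165709/63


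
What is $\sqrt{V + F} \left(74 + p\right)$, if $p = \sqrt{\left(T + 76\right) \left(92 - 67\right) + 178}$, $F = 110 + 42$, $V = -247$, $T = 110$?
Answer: $2 i \sqrt{95} \left(37 + \sqrt{1207}\right) \approx 1398.5 i$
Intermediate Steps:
$F = 152$
$p = 2 \sqrt{1207}$ ($p = \sqrt{\left(110 + 76\right) \left(92 - 67\right) + 178} = \sqrt{186 \cdot 25 + 178} = \sqrt{4650 + 178} = \sqrt{4828} = 2 \sqrt{1207} \approx 69.484$)
$\sqrt{V + F} \left(74 + p\right) = \sqrt{-247 + 152} \left(74 + 2 \sqrt{1207}\right) = \sqrt{-95} \left(74 + 2 \sqrt{1207}\right) = i \sqrt{95} \left(74 + 2 \sqrt{1207}\right)$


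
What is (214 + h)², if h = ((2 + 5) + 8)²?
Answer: 192721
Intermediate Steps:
h = 225 (h = (7 + 8)² = 15² = 225)
(214 + h)² = (214 + 225)² = 439² = 192721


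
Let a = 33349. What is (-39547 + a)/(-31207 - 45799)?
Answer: 3099/38503 ≈ 0.080487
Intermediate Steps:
(-39547 + a)/(-31207 - 45799) = (-39547 + 33349)/(-31207 - 45799) = -6198/(-77006) = -6198*(-1/77006) = 3099/38503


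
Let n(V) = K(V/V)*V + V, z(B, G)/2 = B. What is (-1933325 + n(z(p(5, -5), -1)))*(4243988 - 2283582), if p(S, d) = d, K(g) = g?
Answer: -3790141138070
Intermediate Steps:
z(B, G) = 2*B
n(V) = 2*V (n(V) = (V/V)*V + V = 1*V + V = V + V = 2*V)
(-1933325 + n(z(p(5, -5), -1)))*(4243988 - 2283582) = (-1933325 + 2*(2*(-5)))*(4243988 - 2283582) = (-1933325 + 2*(-10))*1960406 = (-1933325 - 20)*1960406 = -1933345*1960406 = -3790141138070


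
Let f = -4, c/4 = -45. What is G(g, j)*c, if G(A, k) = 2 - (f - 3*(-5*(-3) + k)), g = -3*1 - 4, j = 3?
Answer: -10800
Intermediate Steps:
c = -180 (c = 4*(-45) = -180)
g = -7 (g = -3 - 4 = -7)
G(A, k) = 51 + 3*k (G(A, k) = 2 - (-4 - 3*(-5*(-3) + k)) = 2 - (-4 - 3*(15 + k)) = 2 - (-4 + (-45 - 3*k)) = 2 - (-49 - 3*k) = 2 + (49 + 3*k) = 51 + 3*k)
G(g, j)*c = (51 + 3*3)*(-180) = (51 + 9)*(-180) = 60*(-180) = -10800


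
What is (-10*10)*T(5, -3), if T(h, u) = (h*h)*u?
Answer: 7500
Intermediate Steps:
T(h, u) = u*h² (T(h, u) = h²*u = u*h²)
(-10*10)*T(5, -3) = (-10*10)*(-3*5²) = -(-300)*25 = -100*(-75) = 7500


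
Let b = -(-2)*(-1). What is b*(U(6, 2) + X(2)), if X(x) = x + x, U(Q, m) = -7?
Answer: 6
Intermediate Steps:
b = -2 (b = -1*2 = -2)
X(x) = 2*x
b*(U(6, 2) + X(2)) = -2*(-7 + 2*2) = -2*(-7 + 4) = -2*(-3) = 6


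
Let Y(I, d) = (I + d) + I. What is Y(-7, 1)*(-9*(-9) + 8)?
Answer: -1157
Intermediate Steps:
Y(I, d) = d + 2*I
Y(-7, 1)*(-9*(-9) + 8) = (1 + 2*(-7))*(-9*(-9) + 8) = (1 - 14)*(81 + 8) = -13*89 = -1157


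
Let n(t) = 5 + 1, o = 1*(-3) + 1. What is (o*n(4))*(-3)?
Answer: 36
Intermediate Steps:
o = -2 (o = -3 + 1 = -2)
n(t) = 6
(o*n(4))*(-3) = -2*6*(-3) = -12*(-3) = 36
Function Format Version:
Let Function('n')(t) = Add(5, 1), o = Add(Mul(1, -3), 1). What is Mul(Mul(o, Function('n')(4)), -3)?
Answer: 36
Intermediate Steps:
o = -2 (o = Add(-3, 1) = -2)
Function('n')(t) = 6
Mul(Mul(o, Function('n')(4)), -3) = Mul(Mul(-2, 6), -3) = Mul(-12, -3) = 36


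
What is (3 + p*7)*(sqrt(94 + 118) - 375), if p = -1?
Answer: 1500 - 8*sqrt(53) ≈ 1441.8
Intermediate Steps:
(3 + p*7)*(sqrt(94 + 118) - 375) = (3 - 1*7)*(sqrt(94 + 118) - 375) = (3 - 7)*(sqrt(212) - 375) = -4*(2*sqrt(53) - 375) = -4*(-375 + 2*sqrt(53)) = 1500 - 8*sqrt(53)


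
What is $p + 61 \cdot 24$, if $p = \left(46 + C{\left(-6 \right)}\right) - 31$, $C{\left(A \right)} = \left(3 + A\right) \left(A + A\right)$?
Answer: $1515$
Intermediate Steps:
$C{\left(A \right)} = 2 A \left(3 + A\right)$ ($C{\left(A \right)} = \left(3 + A\right) 2 A = 2 A \left(3 + A\right)$)
$p = 51$ ($p = \left(46 + 2 \left(-6\right) \left(3 - 6\right)\right) - 31 = \left(46 + 2 \left(-6\right) \left(-3\right)\right) - 31 = \left(46 + 36\right) - 31 = 82 - 31 = 51$)
$p + 61 \cdot 24 = 51 + 61 \cdot 24 = 51 + 1464 = 1515$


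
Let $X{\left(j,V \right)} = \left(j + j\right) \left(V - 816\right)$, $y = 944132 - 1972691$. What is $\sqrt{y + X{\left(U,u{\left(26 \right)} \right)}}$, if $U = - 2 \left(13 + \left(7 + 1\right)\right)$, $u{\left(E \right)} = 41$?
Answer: $3 i \sqrt{107051} \approx 981.56 i$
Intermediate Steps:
$y = -1028559$ ($y = 944132 - 1972691 = -1028559$)
$U = -42$ ($U = - 2 \left(13 + 8\right) = \left(-2\right) 21 = -42$)
$X{\left(j,V \right)} = 2 j \left(-816 + V\right)$
$\sqrt{y + X{\left(U,u{\left(26 \right)} \right)}} = \sqrt{-1028559 + 2 \left(-42\right) \left(-816 + 41\right)} = \sqrt{-1028559 + 2 \left(-42\right) \left(-775\right)} = \sqrt{-1028559 + 65100} = \sqrt{-963459} = 3 i \sqrt{107051}$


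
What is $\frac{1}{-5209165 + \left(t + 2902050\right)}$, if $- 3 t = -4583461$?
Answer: $- \frac{3}{2337884} \approx -1.2832 \cdot 10^{-6}$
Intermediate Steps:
$t = \frac{4583461}{3}$ ($t = \left(- \frac{1}{3}\right) \left(-4583461\right) = \frac{4583461}{3} \approx 1.5278 \cdot 10^{6}$)
$\frac{1}{-5209165 + \left(t + 2902050\right)} = \frac{1}{-5209165 + \left(\frac{4583461}{3} + 2902050\right)} = \frac{1}{-5209165 + \frac{13289611}{3}} = \frac{1}{- \frac{2337884}{3}} = - \frac{3}{2337884}$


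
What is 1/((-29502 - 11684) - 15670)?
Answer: -1/56856 ≈ -1.7588e-5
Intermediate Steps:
1/((-29502 - 11684) - 15670) = 1/(-41186 - 15670) = 1/(-56856) = -1/56856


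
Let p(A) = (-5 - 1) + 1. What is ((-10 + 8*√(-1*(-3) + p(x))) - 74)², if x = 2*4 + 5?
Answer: 6928 - 1344*I*√2 ≈ 6928.0 - 1900.7*I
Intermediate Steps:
x = 13 (x = 8 + 5 = 13)
p(A) = -5 (p(A) = -6 + 1 = -5)
((-10 + 8*√(-1*(-3) + p(x))) - 74)² = ((-10 + 8*√(-1*(-3) - 5)) - 74)² = ((-10 + 8*√(3 - 5)) - 74)² = ((-10 + 8*√(-2)) - 74)² = ((-10 + 8*(I*√2)) - 74)² = ((-10 + 8*I*√2) - 74)² = (-84 + 8*I*√2)²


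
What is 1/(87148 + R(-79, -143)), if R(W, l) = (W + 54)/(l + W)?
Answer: 222/19346881 ≈ 1.1475e-5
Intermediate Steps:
R(W, l) = (54 + W)/(W + l)
1/(87148 + R(-79, -143)) = 1/(87148 + (54 - 79)/(-79 - 143)) = 1/(87148 - 25/(-222)) = 1/(87148 - 1/222*(-25)) = 1/(87148 + 25/222) = 1/(19346881/222) = 222/19346881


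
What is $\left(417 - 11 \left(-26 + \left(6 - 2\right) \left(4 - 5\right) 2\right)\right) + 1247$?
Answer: $2038$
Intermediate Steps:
$\left(417 - 11 \left(-26 + \left(6 - 2\right) \left(4 - 5\right) 2\right)\right) + 1247 = \left(417 - 11 \left(-26 + 4 \left(\left(-1\right) 2\right)\right)\right) + 1247 = \left(417 - 11 \left(-26 + 4 \left(-2\right)\right)\right) + 1247 = \left(417 - 11 \left(-26 - 8\right)\right) + 1247 = \left(417 - -374\right) + 1247 = \left(417 + 374\right) + 1247 = 791 + 1247 = 2038$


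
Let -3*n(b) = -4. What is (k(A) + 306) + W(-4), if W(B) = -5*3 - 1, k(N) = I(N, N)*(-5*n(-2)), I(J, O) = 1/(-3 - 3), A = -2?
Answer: 2620/9 ≈ 291.11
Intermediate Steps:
n(b) = 4/3 (n(b) = -⅓*(-4) = 4/3)
I(J, O) = -⅙ (I(J, O) = 1/(-6) = -⅙)
k(N) = 10/9 (k(N) = -(-5)*4/(6*3) = -⅙*(-20/3) = 10/9)
W(B) = -16 (W(B) = -15 - 1 = -16)
(k(A) + 306) + W(-4) = (10/9 + 306) - 16 = 2764/9 - 16 = 2620/9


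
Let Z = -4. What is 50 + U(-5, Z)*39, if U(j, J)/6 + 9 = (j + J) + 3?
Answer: -3460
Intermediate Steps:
U(j, J) = -36 + 6*J + 6*j (U(j, J) = -54 + 6*((j + J) + 3) = -54 + 6*((J + j) + 3) = -54 + 6*(3 + J + j) = -54 + (18 + 6*J + 6*j) = -36 + 6*J + 6*j)
50 + U(-5, Z)*39 = 50 + (-36 + 6*(-4) + 6*(-5))*39 = 50 + (-36 - 24 - 30)*39 = 50 - 90*39 = 50 - 3510 = -3460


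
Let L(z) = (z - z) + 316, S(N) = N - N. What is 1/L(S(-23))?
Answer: 1/316 ≈ 0.0031646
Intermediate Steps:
S(N) = 0
L(z) = 316 (L(z) = 0 + 316 = 316)
1/L(S(-23)) = 1/316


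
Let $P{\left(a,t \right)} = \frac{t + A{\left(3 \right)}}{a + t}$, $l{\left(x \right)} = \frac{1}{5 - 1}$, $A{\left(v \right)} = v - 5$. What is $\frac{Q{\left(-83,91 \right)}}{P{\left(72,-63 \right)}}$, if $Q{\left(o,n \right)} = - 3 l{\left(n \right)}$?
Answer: $\frac{27}{260} \approx 0.10385$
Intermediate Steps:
$A{\left(v \right)} = -5 + v$
$l{\left(x \right)} = \frac{1}{4}$
$P{\left(a,t \right)} = \frac{-2 + t}{a + t}$ ($P{\left(a,t \right)} = \frac{t + \left(-5 + 3\right)}{a + t} = \frac{t - 2}{a + t} = \frac{-2 + t}{a + t}$)
$Q{\left(o,n \right)} = - \frac{3}{4}$ ($Q{\left(o,n \right)} = \left(-3\right) \frac{1}{4} = - \frac{3}{4}$)
$\frac{Q{\left(-83,91 \right)}}{P{\left(72,-63 \right)}} = - \frac{3}{4 \frac{-2 - 63}{72 - 63}} = - \frac{3}{4 \cdot \frac{1}{9} \left(-65\right)} = - \frac{3}{4 \left(- \frac{65}{9}\right)} = \left(- \frac{3}{4}\right) \left(- \frac{9}{65}\right) = \frac{27}{260}$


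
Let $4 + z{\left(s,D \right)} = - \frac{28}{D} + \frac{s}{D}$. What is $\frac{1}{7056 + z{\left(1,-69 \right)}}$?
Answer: $\frac{23}{162205} \approx 0.0001418$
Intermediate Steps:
$z{\left(s,D \right)} = -4 - \frac{28}{D} + \frac{s}{D}$ ($z{\left(s,D \right)} = -4 + \left(- \frac{28}{D} + \frac{s}{D}\right) = -4 - \frac{28}{D} + \frac{s}{D}$)
$\frac{1}{7056 + z{\left(1,-69 \right)}} = \frac{1}{7056 + \frac{-28 + 1 - -276}{-69}} = \frac{1}{7056 - \frac{-28 + 1 + 276}{69}} = \frac{1}{7056 - \frac{83}{23}} = \frac{1}{\frac{162205}{23}} = \frac{23}{162205}$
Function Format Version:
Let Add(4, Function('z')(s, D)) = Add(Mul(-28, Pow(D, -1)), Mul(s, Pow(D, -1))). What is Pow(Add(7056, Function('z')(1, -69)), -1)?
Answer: Rational(23, 162205) ≈ 0.00014180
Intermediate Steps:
Function('z')(s, D) = Add(-4, Mul(-28, Pow(D, -1)), Mul(s, Pow(D, -1))) (Function('z')(s, D) = Add(-4, Add(Mul(-28, Pow(D, -1)), Mul(s, Pow(D, -1)))) = Add(-4, Mul(-28, Pow(D, -1)), Mul(s, Pow(D, -1))))
Pow(Add(7056, Function('z')(1, -69)), -1) = Pow(Add(7056, Mul(Pow(-69, -1), Add(-28, 1, Mul(-4, -69)))), -1) = Pow(Add(7056, Mul(Rational(-1, 69), Add(-28, 1, 276))), -1) = Pow(Add(7056, Mul(Rational(-1, 69), 249)), -1) = Pow(Add(7056, Rational(-83, 23)), -1) = Pow(Rational(162205, 23), -1) = Rational(23, 162205)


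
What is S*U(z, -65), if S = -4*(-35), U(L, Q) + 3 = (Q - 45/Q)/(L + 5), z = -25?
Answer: 392/13 ≈ 30.154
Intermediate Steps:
U(L, Q) = -3 + (Q - 45/Q)/(5 + L) (U(L, Q) = -3 + (Q - 45/Q)/(L + 5) = -3 + (Q - 45/Q)/(5 + L))
S = 140
S*U(z, -65) = 140*((-45 + (-65)² - 15*(-65) - 3*(-25)*(-65))/((-65)*(5 - 25))) = 140*(-1/65*(-45 + 4225 + 975 - 4875)/(-20)) = 140*(-1/65*(-1/20)*280) = 140*(14/65) = 392/13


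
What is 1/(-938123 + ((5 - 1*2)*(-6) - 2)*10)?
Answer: -1/938323 ≈ -1.0657e-6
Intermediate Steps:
1/(-938123 + ((5 - 1*2)*(-6) - 2)*10) = 1/(-938123 + ((5 - 2)*(-6) - 2)*10) = 1/(-938123 + (3*(-6) - 2)*10) = 1/(-938123 + (-18 - 2)*10) = 1/(-938123 - 20*10) = 1/(-938123 - 200) = 1/(-938323) = -1/938323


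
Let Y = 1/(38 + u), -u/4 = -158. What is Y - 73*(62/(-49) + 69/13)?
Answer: -125942613/426790 ≈ -295.09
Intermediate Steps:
u = 632 (u = -4*(-158) = 632)
Y = 1/670 (Y = 1/(38 + 632) = 1/670 ≈ 0.0014925)
Y - 73*(62/(-49) + 69/13) = 1/670 - 73*(62/(-49) + 69/13) = 1/670 - 73*(62*(-1/49) + 69*(1/13)) = 1/670 - 73*(-62/49 + 69/13) = 1/670 - 73*2575/637 = 1/670 - 187975/637 = -125942613/426790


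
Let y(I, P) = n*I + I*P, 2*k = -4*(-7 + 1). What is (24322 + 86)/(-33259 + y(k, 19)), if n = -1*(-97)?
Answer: -24408/31867 ≈ -0.76593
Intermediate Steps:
n = 97
k = 12 (k = (-4*(-7 + 1))/2 = (-4*(-6))/2 = (1/2)*24 = 12)
y(I, P) = 97*I + I*P
(24322 + 86)/(-33259 + y(k, 19)) = (24322 + 86)/(-33259 + 12*(97 + 19)) = 24408/(-33259 + 12*116) = 24408/(-33259 + 1392) = 24408/(-31867) = 24408*(-1/31867) = -24408/31867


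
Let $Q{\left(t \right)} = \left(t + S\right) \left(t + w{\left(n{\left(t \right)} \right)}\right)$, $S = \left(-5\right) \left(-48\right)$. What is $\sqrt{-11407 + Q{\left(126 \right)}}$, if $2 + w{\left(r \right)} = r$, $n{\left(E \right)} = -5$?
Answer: $\sqrt{32147} \approx 179.3$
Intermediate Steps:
$S = 240$
$w{\left(r \right)} = -2 + r$
$Q{\left(t \right)} = \left(-7 + t\right) \left(240 + t\right)$ ($Q{\left(t \right)} = \left(t + 240\right) \left(t - 7\right) = \left(240 + t\right) \left(t - 7\right) = \left(240 + t\right) \left(-7 + t\right) = \left(-7 + t\right) \left(240 + t\right)$)
$\sqrt{-11407 + Q{\left(126 \right)}} = \sqrt{-11407 + \left(-1680 + 126^{2} + 233 \cdot 126\right)} = \sqrt{-11407 + \left(-1680 + 15876 + 29358\right)} = \sqrt{-11407 + 43554} = \sqrt{32147}$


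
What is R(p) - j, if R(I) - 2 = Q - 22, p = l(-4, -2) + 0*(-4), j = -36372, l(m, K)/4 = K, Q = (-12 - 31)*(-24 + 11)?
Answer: 36911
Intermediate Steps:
Q = 559 (Q = -43*(-13) = 559)
l(m, K) = 4*K
p = -8 (p = 4*(-2) + 0*(-4) = -8 + 0 = -8)
R(I) = 539 (R(I) = 2 + (559 - 22) = 2 + 537 = 539)
R(p) - j = 539 - 1*(-36372) = 539 + 36372 = 36911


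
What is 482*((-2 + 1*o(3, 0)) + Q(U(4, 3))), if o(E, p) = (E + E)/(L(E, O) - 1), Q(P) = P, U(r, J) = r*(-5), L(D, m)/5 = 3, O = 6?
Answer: -72782/7 ≈ -10397.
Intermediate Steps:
L(D, m) = 15 (L(D, m) = 5*3 = 15)
U(r, J) = -5*r
o(E, p) = E/7 (o(E, p) = (E + E)/(15 - 1) = (2*E)/14 = (2*E)*(1/14) = E/7)
482*((-2 + 1*o(3, 0)) + Q(U(4, 3))) = 482*((-2 + 1*((⅐)*3)) - 5*4) = 482*((-2 + 1*(3/7)) - 20) = 482*((-2 + 3/7) - 20) = 482*(-11/7 - 20) = 482*(-151/7) = -72782/7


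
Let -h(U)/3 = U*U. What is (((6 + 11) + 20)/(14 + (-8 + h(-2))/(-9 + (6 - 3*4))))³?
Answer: 1367631/97336 ≈ 14.051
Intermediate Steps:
h(U) = -3*U² (h(U) = -3*U*U = -3*U²)
(((6 + 11) + 20)/(14 + (-8 + h(-2))/(-9 + (6 - 3*4))))³ = (((6 + 11) + 20)/(14 + (-8 - 3*(-2)²)/(-9 + (6 - 3*4))))³ = ((17 + 20)/(14 + (-8 - 3*4)/(-9 + (6 - 12))))³ = (37/(14 + (-8 - 12)/(-9 - 6)))³ = (37/(14 - 20/(-15)))³ = (37/(14 - 20*(-1/15)))³ = (37/(14 + 4/3))³ = (37/(46/3))³ = (37*(3/46))³ = (111/46)³ = 1367631/97336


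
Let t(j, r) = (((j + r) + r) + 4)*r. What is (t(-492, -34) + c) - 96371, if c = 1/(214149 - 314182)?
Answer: -7749256412/100033 ≈ -77467.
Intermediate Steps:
c = -1/100033 (c = 1/(-100033) = -1/100033 ≈ -9.9967e-6)
t(j, r) = r*(4 + j + 2*r) (t(j, r) = ((j + 2*r) + 4)*r = (4 + j + 2*r)*r = r*(4 + j + 2*r))
(t(-492, -34) + c) - 96371 = (-34*(4 - 492 + 2*(-34)) - 1/100033) - 96371 = (-34*(4 - 492 - 68) - 1/100033) - 96371 = (-34*(-556) - 1/100033) - 96371 = (18904 - 1/100033) - 96371 = 1891023831/100033 - 96371 = -7749256412/100033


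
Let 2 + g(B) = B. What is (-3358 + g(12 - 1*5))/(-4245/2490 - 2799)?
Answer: 556598/464917 ≈ 1.1972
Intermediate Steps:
g(B) = -2 + B
(-3358 + g(12 - 1*5))/(-4245/2490 - 2799) = (-3358 + (-2 + (12 - 1*5)))/(-4245/2490 - 2799) = (-3358 + (-2 + (12 - 5)))/(-4245*1/2490 - 2799) = (-3358 + (-2 + 7))/(-283/166 - 2799) = (-3358 + 5)/(-464917/166) = -3353*(-166/464917) = 556598/464917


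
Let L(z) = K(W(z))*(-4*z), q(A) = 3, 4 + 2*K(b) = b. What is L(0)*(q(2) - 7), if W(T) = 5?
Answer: 0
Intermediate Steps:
K(b) = -2 + b/2
L(z) = -2*z (L(z) = (-2 + (½)*5)*(-4*z) = (-2 + 5/2)*(-4*z) = (-4*z)/2 = -2*z)
L(0)*(q(2) - 7) = (-2*0)*(3 - 7) = 0*(-4) = 0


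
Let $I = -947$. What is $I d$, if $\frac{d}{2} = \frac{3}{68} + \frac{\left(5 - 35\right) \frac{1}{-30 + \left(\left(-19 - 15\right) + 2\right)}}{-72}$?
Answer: $- \frac{447931}{6324} \approx -70.83$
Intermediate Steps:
$d = \frac{473}{6324}$ ($d = 2 \left(\frac{3}{68} + \frac{\left(5 - 35\right) \frac{1}{-30 + \left(\left(-19 - 15\right) + 2\right)}}{-72}\right) = 2 \left(3 \cdot \frac{1}{68} + - \frac{30}{-30 + \left(-34 + 2\right)} \left(- \frac{1}{72}\right)\right) = 2 \left(\frac{3}{68} + - \frac{30}{-30 - 32} \left(- \frac{1}{72}\right)\right) = 2 \left(\frac{3}{68} + - \frac{30}{-62} \left(- \frac{1}{72}\right)\right) = 2 \left(\frac{3}{68} + \left(-30\right) \left(- \frac{1}{62}\right) \left(- \frac{1}{72}\right)\right) = 2 \left(\frac{3}{68} + \frac{15}{31} \left(- \frac{1}{72}\right)\right) = 2 \left(\frac{3}{68} - \frac{5}{744}\right) = 2 \cdot \frac{473}{12648} = \frac{473}{6324} \approx 0.074794$)
$I d = \left(-947\right) \frac{473}{6324} = - \frac{447931}{6324}$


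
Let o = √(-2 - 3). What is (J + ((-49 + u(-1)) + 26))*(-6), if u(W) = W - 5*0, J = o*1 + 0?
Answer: 144 - 6*I*√5 ≈ 144.0 - 13.416*I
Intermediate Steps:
o = I*√5 (o = √(-5) = I*√5 ≈ 2.2361*I)
J = I*√5 (J = (I*√5)*1 + 0 = I*√5 + 0 = I*√5 ≈ 2.2361*I)
u(W) = W (u(W) = W + 0 = W)
(J + ((-49 + u(-1)) + 26))*(-6) = (I*√5 + ((-49 - 1) + 26))*(-6) = (I*√5 + (-50 + 26))*(-6) = (I*√5 - 24)*(-6) = (-24 + I*√5)*(-6) = 144 - 6*I*√5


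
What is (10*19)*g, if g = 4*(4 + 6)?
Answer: 7600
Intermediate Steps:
g = 40 (g = 4*10 = 40)
(10*19)*g = (10*19)*40 = 190*40 = 7600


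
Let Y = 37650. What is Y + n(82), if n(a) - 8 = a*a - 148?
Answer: 44234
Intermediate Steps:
n(a) = -140 + a² (n(a) = 8 + (a*a - 148) = 8 + (a² - 148) = 8 + (-148 + a²) = -140 + a²)
Y + n(82) = 37650 + (-140 + 82²) = 37650 + (-140 + 6724) = 37650 + 6584 = 44234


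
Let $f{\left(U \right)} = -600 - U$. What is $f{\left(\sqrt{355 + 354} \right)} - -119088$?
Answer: $118488 - \sqrt{709} \approx 1.1846 \cdot 10^{5}$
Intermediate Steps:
$f{\left(\sqrt{355 + 354} \right)} - -119088 = \left(-600 - \sqrt{355 + 354}\right) - -119088 = \left(-600 - \sqrt{709}\right) + 119088 = 118488 - \sqrt{709}$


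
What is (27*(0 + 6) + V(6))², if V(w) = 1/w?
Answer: 946729/36 ≈ 26298.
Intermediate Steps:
(27*(0 + 6) + V(6))² = (27*(0 + 6) + 1/6)² = (27*6 + ⅙)² = (162 + ⅙)² = (973/6)² = 946729/36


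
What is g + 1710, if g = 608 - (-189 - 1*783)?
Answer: 3290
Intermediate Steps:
g = 1580 (g = 608 - (-189 - 783) = 608 - 1*(-972) = 608 + 972 = 1580)
g + 1710 = 1580 + 1710 = 3290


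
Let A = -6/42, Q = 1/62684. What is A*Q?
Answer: -1/438788 ≈ -2.2790e-6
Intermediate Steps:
Q = 1/62684 ≈ 1.5953e-5
A = -1/7 (A = -6/42 = -1*1/7 = -1/7 ≈ -0.14286)
A*Q = -1/7*1/62684 = -1/438788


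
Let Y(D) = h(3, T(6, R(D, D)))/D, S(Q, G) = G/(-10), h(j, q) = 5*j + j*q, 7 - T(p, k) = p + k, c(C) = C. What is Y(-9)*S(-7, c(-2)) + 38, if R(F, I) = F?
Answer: 37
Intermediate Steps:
T(p, k) = 7 - k - p (T(p, k) = 7 - (p + k) = 7 - (k + p) = 7 + (-k - p) = 7 - k - p)
S(Q, G) = -G/10 (S(Q, G) = G*(-⅒) = -G/10)
Y(D) = (18 - 3*D)/D (Y(D) = (3*(5 + (7 - D - 1*6)))/D = (3*(5 + (7 - D - 6)))/D = (3*(5 + (1 - D)))/D = (3*(6 - D))/D = (18 - 3*D)/D)
Y(-9)*S(-7, c(-2)) + 38 = (-3 + 18/(-9))*(-⅒*(-2)) + 38 = (-3 + 18*(-⅑))*(⅕) + 38 = (-3 - 2)*(⅕) + 38 = -5*⅕ + 38 = -1 + 38 = 37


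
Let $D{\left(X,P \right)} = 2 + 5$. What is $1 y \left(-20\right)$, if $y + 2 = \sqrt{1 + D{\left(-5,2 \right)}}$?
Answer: $40 - 40 \sqrt{2} \approx -16.569$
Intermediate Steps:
$D{\left(X,P \right)} = 7$
$y = -2 + 2 \sqrt{2}$ ($y = -2 + \sqrt{1 + 7} = -2 + \sqrt{8} = -2 + 2 \sqrt{2} \approx 0.82843$)
$1 y \left(-20\right) = 1 \left(-2 + 2 \sqrt{2}\right) \left(-20\right) = \left(-2 + 2 \sqrt{2}\right) \left(-20\right) = 40 - 40 \sqrt{2}$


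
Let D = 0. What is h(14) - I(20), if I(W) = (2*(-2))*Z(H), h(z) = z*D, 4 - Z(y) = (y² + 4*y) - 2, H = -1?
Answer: 36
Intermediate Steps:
Z(y) = 6 - y² - 4*y (Z(y) = 4 - ((y² + 4*y) - 2) = 4 - (-2 + y² + 4*y) = 4 + (2 - y² - 4*y) = 6 - y² - 4*y)
h(z) = 0 (h(z) = z*0 = 0)
I(W) = -36 (I(W) = (2*(-2))*(6 - 1*(-1)² - 4*(-1)) = -4*(6 - 1*1 + 4) = -4*(6 - 1 + 4) = -4*9 = -36)
h(14) - I(20) = 0 - 1*(-36) = 0 + 36 = 36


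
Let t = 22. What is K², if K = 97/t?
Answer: 9409/484 ≈ 19.440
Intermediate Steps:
K = 97/22 ≈ 4.4091
K² = (97/22)² = 9409/484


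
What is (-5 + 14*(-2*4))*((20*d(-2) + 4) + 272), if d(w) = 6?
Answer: -46332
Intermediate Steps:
(-5 + 14*(-2*4))*((20*d(-2) + 4) + 272) = (-5 + 14*(-2*4))*((20*6 + 4) + 272) = (-5 + 14*(-8))*((120 + 4) + 272) = (-5 - 112)*(124 + 272) = -117*396 = -46332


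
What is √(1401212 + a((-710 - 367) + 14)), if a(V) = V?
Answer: √1400149 ≈ 1183.3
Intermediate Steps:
√(1401212 + a((-710 - 367) + 14)) = √(1401212 + ((-710 - 367) + 14)) = √(1401212 + (-1077 + 14)) = √(1401212 - 1063) = √1400149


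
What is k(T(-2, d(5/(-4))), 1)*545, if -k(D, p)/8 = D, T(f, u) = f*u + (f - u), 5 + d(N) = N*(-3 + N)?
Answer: 25615/2 ≈ 12808.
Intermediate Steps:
d(N) = -5 + N*(-3 + N)
T(f, u) = f - u + f*u
k(D, p) = -8*D
k(T(-2, d(5/(-4))), 1)*545 = -8*(-2 - (-5 + (5/(-4))**2 - 15/(-4)) - 2*(-5 + (5/(-4))**2 - 15/(-4)))*545 = -8*(-2 - (-5 + (5*(-1/4))**2 - 15*(-1)/4) - 2*(-5 + (5*(-1/4))**2 - 15*(-1)/4))*545 = -8*(-2 - (-5 + (-5/4)**2 - 3*(-5/4)) - 2*(-5 + (-5/4)**2 - 3*(-5/4)))*545 = -8*(-2 - (-5 + 25/16 + 15/4) - 2*(-5 + 25/16 + 15/4))*545 = -8*(-2 - 1*5/16 - 2*5/16)*545 = -8*(-2 - 5/16 - 5/8)*545 = -8*(-47/16)*545 = (47/2)*545 = 25615/2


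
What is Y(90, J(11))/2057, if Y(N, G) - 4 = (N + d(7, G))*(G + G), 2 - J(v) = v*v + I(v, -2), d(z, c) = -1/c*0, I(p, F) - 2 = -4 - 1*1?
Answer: -1228/121 ≈ -10.149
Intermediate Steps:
I(p, F) = -3 (I(p, F) = 2 + (-4 - 1*1) = 2 + (-4 - 1) = 2 - 5 = -3)
d(z, c) = 0
J(v) = 5 - v² (J(v) = 2 - (v*v - 3) = 2 - (v² - 3) = 2 - (-3 + v²) = 2 + (3 - v²) = 5 - v²)
Y(N, G) = 4 + 2*G*N (Y(N, G) = 4 + (N + 0)*(G + G) = 4 + N*(2*G) = 4 + 2*G*N)
Y(90, J(11))/2057 = (4 + 2*(5 - 1*11²)*90)/2057 = (4 + 2*(5 - 1*121)*90)*(1/2057) = (4 + 2*(5 - 121)*90)*(1/2057) = (4 + 2*(-116)*90)*(1/2057) = (4 - 20880)*(1/2057) = -20876*1/2057 = -1228/121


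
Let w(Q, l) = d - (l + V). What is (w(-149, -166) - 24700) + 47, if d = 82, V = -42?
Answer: -24363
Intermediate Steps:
w(Q, l) = 124 - l (w(Q, l) = 82 - (l - 42) = 82 - (-42 + l) = 82 + (42 - l) = 124 - l)
(w(-149, -166) - 24700) + 47 = ((124 - 1*(-166)) - 24700) + 47 = ((124 + 166) - 24700) + 47 = (290 - 24700) + 47 = -24410 + 47 = -24363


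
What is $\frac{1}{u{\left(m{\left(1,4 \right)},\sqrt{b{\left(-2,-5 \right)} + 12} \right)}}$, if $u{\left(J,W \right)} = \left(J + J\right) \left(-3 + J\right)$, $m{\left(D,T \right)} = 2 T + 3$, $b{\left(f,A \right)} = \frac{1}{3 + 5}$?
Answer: $\frac{1}{176} \approx 0.0056818$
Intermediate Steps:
$b{\left(f,A \right)} = \frac{1}{8}$
$m{\left(D,T \right)} = 3 + 2 T$
$u{\left(J,W \right)} = 2 J \left(-3 + J\right)$
$\frac{1}{u{\left(m{\left(1,4 \right)},\sqrt{b{\left(-2,-5 \right)} + 12} \right)}} = \frac{1}{2 \left(3 + 2 \cdot 4\right) \left(-3 + \left(3 + 2 \cdot 4\right)\right)} = \frac{1}{2 \left(3 + 8\right) \left(-3 + \left(3 + 8\right)\right)} = \frac{1}{2 \cdot 11 \left(-3 + 11\right)} = \frac{1}{2 \cdot 11 \cdot 8} = \frac{1}{176}$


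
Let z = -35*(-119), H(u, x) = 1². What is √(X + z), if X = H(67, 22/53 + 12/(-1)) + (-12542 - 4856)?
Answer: 4*I*√827 ≈ 115.03*I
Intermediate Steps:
H(u, x) = 1
z = 4165
X = -17397 (X = 1 + (-12542 - 4856) = 1 - 17398 = -17397)
√(X + z) = √(-17397 + 4165) = √(-13232) = 4*I*√827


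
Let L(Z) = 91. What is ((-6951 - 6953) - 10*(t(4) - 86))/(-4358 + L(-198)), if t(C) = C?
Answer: 13084/4267 ≈ 3.0663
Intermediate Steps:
((-6951 - 6953) - 10*(t(4) - 86))/(-4358 + L(-198)) = ((-6951 - 6953) - 10*(4 - 86))/(-4358 + 91) = (-13904 - 10*(-82))/(-4267) = (-13904 + 820)*(-1/4267) = -13084*(-1/4267) = 13084/4267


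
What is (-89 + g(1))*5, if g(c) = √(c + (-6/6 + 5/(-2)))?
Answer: -445 + 5*I*√10/2 ≈ -445.0 + 7.9057*I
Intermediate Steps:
g(c) = √(-7/2 + c) (g(c) = √(c + (-6*⅙ + 5*(-½))) = √(c + (-1 - 5/2)) = √(c - 7/2) = √(-7/2 + c))
(-89 + g(1))*5 = (-89 + √(-14 + 4*1)/2)*5 = (-89 + √(-14 + 4)/2)*5 = (-89 + √(-10)/2)*5 = (-89 + (I*√10)/2)*5 = (-89 + I*√10/2)*5 = -445 + 5*I*√10/2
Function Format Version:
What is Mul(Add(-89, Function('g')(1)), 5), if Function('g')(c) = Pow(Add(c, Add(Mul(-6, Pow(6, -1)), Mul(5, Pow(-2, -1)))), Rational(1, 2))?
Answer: Add(-445, Mul(Rational(5, 2), I, Pow(10, Rational(1, 2)))) ≈ Add(-445.00, Mul(7.9057, I))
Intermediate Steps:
Function('g')(c) = Pow(Add(Rational(-7, 2), c), Rational(1, 2)) (Function('g')(c) = Pow(Add(c, Add(Mul(-6, Rational(1, 6)), Mul(5, Rational(-1, 2)))), Rational(1, 2)) = Pow(Add(c, Add(-1, Rational(-5, 2))), Rational(1, 2)) = Pow(Add(c, Rational(-7, 2)), Rational(1, 2)) = Pow(Add(Rational(-7, 2), c), Rational(1, 2)))
Mul(Add(-89, Function('g')(1)), 5) = Mul(Add(-89, Mul(Rational(1, 2), Pow(Add(-14, Mul(4, 1)), Rational(1, 2)))), 5) = Mul(Add(-89, Mul(Rational(1, 2), Pow(Add(-14, 4), Rational(1, 2)))), 5) = Mul(Add(-89, Mul(Rational(1, 2), Pow(-10, Rational(1, 2)))), 5) = Mul(Add(-89, Mul(Rational(1, 2), Mul(I, Pow(10, Rational(1, 2))))), 5) = Mul(Add(-89, Mul(Rational(1, 2), I, Pow(10, Rational(1, 2)))), 5) = Add(-445, Mul(Rational(5, 2), I, Pow(10, Rational(1, 2))))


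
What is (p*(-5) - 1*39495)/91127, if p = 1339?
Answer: -46190/91127 ≈ -0.50688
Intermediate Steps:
(p*(-5) - 1*39495)/91127 = (1339*(-5) - 1*39495)/91127 = (-6695 - 39495)*(1/91127) = -46190*1/91127 = -46190/91127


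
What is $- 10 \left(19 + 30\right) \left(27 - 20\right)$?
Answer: $-3430$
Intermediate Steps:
$- 10 \left(19 + 30\right) \left(27 - 20\right) = - 10 \cdot 49 \cdot 7 = \left(-10\right) 343 = -3430$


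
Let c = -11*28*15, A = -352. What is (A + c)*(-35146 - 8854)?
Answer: 218768000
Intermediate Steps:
c = -4620 (c = -308*15 = -4620)
(A + c)*(-35146 - 8854) = (-352 - 4620)*(-35146 - 8854) = -4972*(-44000) = 218768000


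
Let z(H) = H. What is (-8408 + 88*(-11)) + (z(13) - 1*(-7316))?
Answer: -2047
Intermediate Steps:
(-8408 + 88*(-11)) + (z(13) - 1*(-7316)) = (-8408 + 88*(-11)) + (13 - 1*(-7316)) = (-8408 - 968) + (13 + 7316) = -9376 + 7329 = -2047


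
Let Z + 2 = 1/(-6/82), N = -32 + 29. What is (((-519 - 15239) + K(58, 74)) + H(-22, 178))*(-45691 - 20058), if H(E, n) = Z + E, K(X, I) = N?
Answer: 3116239604/3 ≈ 1.0387e+9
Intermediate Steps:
N = -3
K(X, I) = -3
Z = -47/3 (Z = -2 + 1/(-6/82) = -2 + 1/(-6*1/82) = -2 + 1/(-3/41) = -2 - 41/3 = -47/3 ≈ -15.667)
H(E, n) = -47/3 + E
(((-519 - 15239) + K(58, 74)) + H(-22, 178))*(-45691 - 20058) = (((-519 - 15239) - 3) + (-47/3 - 22))*(-45691 - 20058) = ((-15758 - 3) - 113/3)*(-65749) = (-15761 - 113/3)*(-65749) = -47396/3*(-65749) = 3116239604/3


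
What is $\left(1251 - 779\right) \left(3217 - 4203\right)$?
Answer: $-465392$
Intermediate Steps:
$\left(1251 - 779\right) \left(3217 - 4203\right) = 472 \left(-986\right) = -465392$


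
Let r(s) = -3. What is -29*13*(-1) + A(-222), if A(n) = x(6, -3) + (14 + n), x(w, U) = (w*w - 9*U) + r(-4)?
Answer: 229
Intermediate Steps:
x(w, U) = -3 + w**2 - 9*U (x(w, U) = (w*w - 9*U) - 3 = (w**2 - 9*U) - 3 = -3 + w**2 - 9*U)
A(n) = 74 + n (A(n) = (-3 + 6**2 - 9*(-3)) + (14 + n) = (-3 + 36 + 27) + (14 + n) = 60 + (14 + n) = 74 + n)
-29*13*(-1) + A(-222) = -29*13*(-1) + (74 - 222) = -377*(-1) - 148 = 377 - 148 = 229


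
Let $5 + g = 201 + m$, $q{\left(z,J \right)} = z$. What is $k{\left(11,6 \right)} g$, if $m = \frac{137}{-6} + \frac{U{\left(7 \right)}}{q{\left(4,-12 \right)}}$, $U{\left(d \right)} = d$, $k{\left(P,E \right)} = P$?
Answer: $\frac{23089}{12} \approx 1924.1$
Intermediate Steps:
$m = - \frac{253}{12}$ ($m = \frac{137}{-6} + \frac{7}{4} = 137 \left(- \frac{1}{6}\right) + 7 \cdot \frac{1}{4} = - \frac{137}{6} + \frac{7}{4} = - \frac{253}{12} \approx -21.083$)
$g = \frac{2099}{12}$ ($g = -5 + \left(201 - \frac{253}{12}\right) = -5 + \frac{2159}{12} = \frac{2099}{12} \approx 174.92$)
$k{\left(11,6 \right)} g = 11 \cdot \frac{2099}{12} = \frac{23089}{12}$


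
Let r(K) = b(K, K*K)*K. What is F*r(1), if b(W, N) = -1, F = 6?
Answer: -6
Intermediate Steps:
r(K) = -K
F*r(1) = 6*(-1*1) = 6*(-1) = -6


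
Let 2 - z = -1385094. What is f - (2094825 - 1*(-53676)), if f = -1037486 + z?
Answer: -1800891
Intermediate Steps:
z = 1385096 (z = 2 - 1*(-1385094) = 2 + 1385094 = 1385096)
f = 347610 (f = -1037486 + 1385096 = 347610)
f - (2094825 - 1*(-53676)) = 347610 - (2094825 - 1*(-53676)) = 347610 - (2094825 + 53676) = 347610 - 1*2148501 = 347610 - 2148501 = -1800891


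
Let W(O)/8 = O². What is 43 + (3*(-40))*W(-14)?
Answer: -188117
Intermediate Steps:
W(O) = 8*O²
43 + (3*(-40))*W(-14) = 43 + (3*(-40))*(8*(-14)²) = 43 - 960*196 = 43 - 120*1568 = 43 - 188160 = -188117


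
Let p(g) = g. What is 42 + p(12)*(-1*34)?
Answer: -366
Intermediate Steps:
42 + p(12)*(-1*34) = 42 + 12*(-1*34) = 42 + 12*(-34) = 42 - 408 = -366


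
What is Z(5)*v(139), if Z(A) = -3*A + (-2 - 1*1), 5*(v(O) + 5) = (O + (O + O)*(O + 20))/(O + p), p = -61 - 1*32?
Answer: -388719/115 ≈ -3380.2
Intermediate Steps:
p = -93 (p = -61 - 32 = -93)
v(O) = -5 + (O + 2*O*(20 + O))/(5*(-93 + O)) (v(O) = -5 + ((O + (O + O)*(O + 20))/(O - 93))/5 = -5 + ((O + (2*O)*(20 + O))/(-93 + O))/5 = -5 + ((O + 2*O*(20 + O))/(-93 + O))/5 = -5 + (O + 2*O*(20 + O))/(5*(-93 + O)))
Z(A) = -3 - 3*A (Z(A) = -3*A + (-2 - 1) = -3*A - 3 = -3 - 3*A)
Z(5)*v(139) = (-3 - 3*5)*((2325 + 2*139² + 16*139)/(5*(-93 + 139))) = (-3 - 15)*((⅕)*(2325 + 2*19321 + 2224)/46) = -18*(2325 + 38642 + 2224)/(5*46) = -18*43191/(5*46) = -18*43191/230 = -388719/115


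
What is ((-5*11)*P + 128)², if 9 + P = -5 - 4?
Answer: 1249924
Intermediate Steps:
P = -18 (P = -9 + (-5 - 4) = -9 - 9 = -18)
((-5*11)*P + 128)² = (-5*11*(-18) + 128)² = (-55*(-18) + 128)² = (990 + 128)² = 1118² = 1249924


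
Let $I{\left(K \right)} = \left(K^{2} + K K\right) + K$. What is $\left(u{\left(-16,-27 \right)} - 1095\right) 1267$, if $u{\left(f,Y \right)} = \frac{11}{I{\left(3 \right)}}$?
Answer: $- \frac{4160104}{3} \approx -1.3867 \cdot 10^{6}$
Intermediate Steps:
$I{\left(K \right)} = K + 2 K^{2}$ ($I{\left(K \right)} = \left(K^{2} + K^{2}\right) + K = 2 K^{2} + K = K + 2 K^{2}$)
$u{\left(f,Y \right)} = \frac{11}{21}$ ($u{\left(f,Y \right)} = \frac{11}{3 \left(1 + 2 \cdot 3\right)} = \frac{11}{3 \left(1 + 6\right)} = \frac{11}{3 \cdot 7} = \frac{11}{21}$)
$\left(u{\left(-16,-27 \right)} - 1095\right) 1267 = \left(\frac{11}{21} - 1095\right) 1267 = \left(- \frac{22984}{21}\right) 1267 = - \frac{4160104}{3}$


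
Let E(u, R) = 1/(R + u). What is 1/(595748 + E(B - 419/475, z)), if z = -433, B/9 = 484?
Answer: 1863006/1109882098963 ≈ 1.6786e-6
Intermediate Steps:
B = 4356 (B = 9*484 = 4356)
1/(595748 + E(B - 419/475, z)) = 1/(595748 + 1/(-433 + (4356 - 419/475))) = 1/(595748 + 1/(-433 + 2068681/475)) = 1/(595748 + 1/(1863006/475)) = 1/(595748 + 475/1863006) = 1/(1109882098963/1863006) = 1863006/1109882098963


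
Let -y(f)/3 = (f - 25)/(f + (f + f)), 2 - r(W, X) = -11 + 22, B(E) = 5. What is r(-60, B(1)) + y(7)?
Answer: -45/7 ≈ -6.4286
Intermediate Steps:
r(W, X) = -9 (r(W, X) = 2 - (-11 + 22) = 2 - 1*11 = 2 - 11 = -9)
y(f) = -(-25 + f)/f (y(f) = -3*(f - 25)/(f + (f + f)) = -3*(-25 + f)/(f + 2*f) = -3*(-25 + f)/(3*f) = -3*(-25 + f)*1/(3*f) = -(-25 + f)/f)
r(-60, B(1)) + y(7) = -9 + (25 - 1*7)/7 = -9 + (25 - 7)/7 = -9 + (⅐)*18 = -9 + 18/7 = -45/7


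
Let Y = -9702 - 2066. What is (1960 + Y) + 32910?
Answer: 23102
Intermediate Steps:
Y = -11768
(1960 + Y) + 32910 = (1960 - 11768) + 32910 = -9808 + 32910 = 23102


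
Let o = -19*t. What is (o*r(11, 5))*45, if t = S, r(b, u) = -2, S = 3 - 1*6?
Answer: -5130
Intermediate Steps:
S = -3 (S = 3 - 6 = -3)
t = -3
o = 57 (o = -19*(-3) = 57)
(o*r(11, 5))*45 = (57*(-2))*45 = -114*45 = -5130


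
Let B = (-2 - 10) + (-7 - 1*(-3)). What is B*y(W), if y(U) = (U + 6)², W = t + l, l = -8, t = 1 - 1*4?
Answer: -400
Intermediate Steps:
t = -3 (t = 1 - 4 = -3)
W = -11 (W = -3 - 8 = -11)
y(U) = (6 + U)²
B = -16 (B = -12 + (-7 + 3) = -12 - 4 = -16)
B*y(W) = -16*(6 - 11)² = -16*(-5)² = -16*25 = -400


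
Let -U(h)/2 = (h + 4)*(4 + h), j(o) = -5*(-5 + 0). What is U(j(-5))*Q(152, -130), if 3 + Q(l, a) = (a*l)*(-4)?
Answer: -132940234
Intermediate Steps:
j(o) = 25 (j(o) = -5*(-5) = 25)
Q(l, a) = -3 - 4*a*l (Q(l, a) = -3 + (a*l)*(-4) = -3 - 4*a*l)
U(h) = -2*(4 + h)² (U(h) = -2*(h + 4)*(4 + h) = -2*(4 + h)*(4 + h) = -2*(4 + h)²)
U(j(-5))*Q(152, -130) = (-2*(4 + 25)²)*(-3 - 4*(-130)*152) = (-2*29²)*(-3 + 79040) = -2*841*79037 = -1682*79037 = -132940234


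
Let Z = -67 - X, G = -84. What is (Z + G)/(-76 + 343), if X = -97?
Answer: -18/89 ≈ -0.20225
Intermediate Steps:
Z = 30 (Z = -67 - 1*(-97) = -67 + 97 = 30)
(Z + G)/(-76 + 343) = (30 - 84)/(-76 + 343) = -54/267 = -54*1/267 = -18/89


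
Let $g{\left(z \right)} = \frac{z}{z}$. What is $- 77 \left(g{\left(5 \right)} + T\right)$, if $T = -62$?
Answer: $4697$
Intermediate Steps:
$g{\left(z \right)} = 1$
$- 77 \left(g{\left(5 \right)} + T\right) = - 77 \left(1 - 62\right) = \left(-77\right) \left(-61\right) = 4697$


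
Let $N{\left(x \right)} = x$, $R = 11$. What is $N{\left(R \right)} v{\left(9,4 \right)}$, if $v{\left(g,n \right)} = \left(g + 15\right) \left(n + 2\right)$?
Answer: $1584$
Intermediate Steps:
$v{\left(g,n \right)} = \left(2 + n\right) \left(15 + g\right)$ ($v{\left(g,n \right)} = \left(15 + g\right) \left(2 + n\right) = \left(2 + n\right) \left(15 + g\right)$)
$N{\left(R \right)} v{\left(9,4 \right)} = 11 \left(30 + 2 \cdot 9 + 15 \cdot 4 + 9 \cdot 4\right) = 11 \left(30 + 18 + 60 + 36\right) = 11 \cdot 144 = 1584$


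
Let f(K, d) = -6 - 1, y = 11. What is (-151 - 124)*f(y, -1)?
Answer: 1925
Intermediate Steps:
f(K, d) = -7
(-151 - 124)*f(y, -1) = (-151 - 124)*(-7) = -275*(-7) = 1925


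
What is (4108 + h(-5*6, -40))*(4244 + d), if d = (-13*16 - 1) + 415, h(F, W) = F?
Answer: 18147100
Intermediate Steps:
d = 206 (d = (-208 - 1) + 415 = -209 + 415 = 206)
(4108 + h(-5*6, -40))*(4244 + d) = (4108 - 5*6)*(4244 + 206) = (4108 - 30)*4450 = 4078*4450 = 18147100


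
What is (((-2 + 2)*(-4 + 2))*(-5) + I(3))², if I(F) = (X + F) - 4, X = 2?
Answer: 1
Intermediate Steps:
I(F) = -2 + F (I(F) = (2 + F) - 4 = -2 + F)
(((-2 + 2)*(-4 + 2))*(-5) + I(3))² = (((-2 + 2)*(-4 + 2))*(-5) + (-2 + 3))² = ((0*(-2))*(-5) + 1)² = (0*(-5) + 1)² = (0 + 1)² = 1² = 1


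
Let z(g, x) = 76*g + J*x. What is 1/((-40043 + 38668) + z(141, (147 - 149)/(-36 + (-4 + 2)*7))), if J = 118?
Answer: 25/233643 ≈ 0.00010700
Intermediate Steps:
z(g, x) = 76*g + 118*x
1/((-40043 + 38668) + z(141, (147 - 149)/(-36 + (-4 + 2)*7))) = 1/((-40043 + 38668) + (76*141 + 118*((147 - 149)/(-36 + (-4 + 2)*7)))) = 1/(-1375 + (10716 + 118*(-2/(-36 - 2*7)))) = 1/(-1375 + (10716 + 118*(-2/(-36 - 14)))) = 1/(-1375 + (10716 + 118*(-2/(-50)))) = 1/(-1375 + (10716 + 118*(-2*(-1/50)))) = 1/(-1375 + (10716 + 118*(1/25))) = 1/(-1375 + (10716 + 118/25)) = 1/(-1375 + 268018/25) = 1/(233643/25) = 25/233643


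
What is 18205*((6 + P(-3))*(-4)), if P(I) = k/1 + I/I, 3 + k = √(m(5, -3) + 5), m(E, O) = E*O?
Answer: -291280 - 72820*I*√10 ≈ -2.9128e+5 - 2.3028e+5*I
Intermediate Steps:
k = -3 + I*√10 (k = -3 + √(5*(-3) + 5) = -3 + √(-15 + 5) = -3 + √(-10) = -3 + I*√10 ≈ -3.0 + 3.1623*I)
P(I) = -2 + I*√10 (P(I) = (-3 + I*√10)/1 + I/I = (-3 + I*√10)*1 + 1 = (-3 + I*√10) + 1 = -2 + I*√10)
18205*((6 + P(-3))*(-4)) = 18205*((6 + (-2 + I*√10))*(-4)) = 18205*((4 + I*√10)*(-4)) = 18205*(-16 - 4*I*√10) = -291280 - 72820*I*√10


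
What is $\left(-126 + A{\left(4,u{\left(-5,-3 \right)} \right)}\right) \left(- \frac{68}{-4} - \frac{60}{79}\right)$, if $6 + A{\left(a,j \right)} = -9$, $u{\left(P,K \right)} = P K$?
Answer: $- \frac{180903}{79} \approx -2289.9$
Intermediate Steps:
$u{\left(P,K \right)} = K P$
$A{\left(a,j \right)} = -15$ ($A{\left(a,j \right)} = -6 - 9 = -15$)
$\left(-126 + A{\left(4,u{\left(-5,-3 \right)} \right)}\right) \left(- \frac{68}{-4} - \frac{60}{79}\right) = \left(-126 - 15\right) \left(- \frac{68}{-4} - \frac{60}{79}\right) = - 141 \left(\left(-68\right) \left(- \frac{1}{4}\right) - \frac{60}{79}\right) = - 141 \left(17 - \frac{60}{79}\right) = \left(-141\right) \frac{1283}{79} = - \frac{180903}{79}$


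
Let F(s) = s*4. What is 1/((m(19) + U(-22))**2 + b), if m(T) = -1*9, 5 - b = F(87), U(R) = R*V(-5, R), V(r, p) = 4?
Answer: 1/9066 ≈ 0.00011030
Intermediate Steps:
U(R) = 4*R (U(R) = R*4 = 4*R)
F(s) = 4*s
b = -343 (b = 5 - 4*87 = 5 - 1*348 = 5 - 348 = -343)
m(T) = -9
1/((m(19) + U(-22))**2 + b) = 1/((-9 + 4*(-22))**2 - 343) = 1/((-9 - 88)**2 - 343) = 1/((-97)**2 - 343) = 1/(9409 - 343) = 1/9066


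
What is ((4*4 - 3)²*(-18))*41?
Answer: -124722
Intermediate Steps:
((4*4 - 3)²*(-18))*41 = ((16 - 3)²*(-18))*41 = (13²*(-18))*41 = (169*(-18))*41 = -3042*41 = -124722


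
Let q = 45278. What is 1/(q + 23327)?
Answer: 1/68605 ≈ 1.4576e-5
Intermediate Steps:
1/(q + 23327) = 1/(45278 + 23327) = 1/68605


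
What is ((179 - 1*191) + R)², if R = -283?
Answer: 87025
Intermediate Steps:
((179 - 1*191) + R)² = ((179 - 1*191) - 283)² = ((179 - 191) - 283)² = (-12 - 283)² = (-295)² = 87025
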